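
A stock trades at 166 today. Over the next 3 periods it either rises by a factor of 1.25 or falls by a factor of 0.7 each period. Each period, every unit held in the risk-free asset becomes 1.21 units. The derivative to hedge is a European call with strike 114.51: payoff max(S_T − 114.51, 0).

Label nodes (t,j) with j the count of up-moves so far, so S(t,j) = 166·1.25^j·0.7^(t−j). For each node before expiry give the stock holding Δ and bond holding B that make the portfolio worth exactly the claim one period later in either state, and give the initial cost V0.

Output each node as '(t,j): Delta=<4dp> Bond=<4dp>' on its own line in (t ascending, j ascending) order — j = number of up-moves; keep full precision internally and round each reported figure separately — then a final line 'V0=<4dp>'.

(0,0): Delta=0.9853 Bond=-62.0752
(1,0): Delta=0.8040 Bond=-54.0489
(1,1): Delta=0.9932 Bond=-76.7629
(2,0): Delta=0.0000 Bond=0.0000
(2,1): Delta=0.8393 Bond=-70.5285
(2,2): Delta=1.0000 Bond=-94.6364
V0=101.4812

Under the risk-neutral measure, an up-move has probability p* = (R−d)/(u−d) = 0.9273 and values discount at R = 1.21.
Payoff layer (t=3): V(3,0)=0.0000, V(3,1)=0.0000, V(3,2)=67.0525, V(3,3)=209.7088
(2,0): S=81.3400. Δ = (V_up−V_dn)/(S_up−S_dn) = (0.0000−0.0000)/(101.6750−56.9380) = 0.0000. V = [p*·0.0000 + (1−p*)·0.0000]/1.21 = 0.0000. B = V − Δ·S = 0.0000.
(2,1): S=145.2500. Δ = (V_up−V_dn)/(S_up−S_dn) = (67.0525−0.0000)/(181.5625−101.6750) = 0.8393. V = [p*·67.0525 + (1−p*)·0.0000]/1.21 = 51.3851. B = V − Δ·S = -70.5285.
(2,2): S=259.3750. Δ = (V_up−V_dn)/(S_up−S_dn) = (209.7088−67.0525)/(324.2188−181.5625) = 1.0000. V = [p*·209.7088 + (1−p*)·67.0525]/1.21 = 164.7386. B = V − Δ·S = -94.6364.
(1,0): S=116.2000. Δ = (V_up−V_dn)/(S_up−S_dn) = (51.3851−0.0000)/(145.2500−81.3400) = 0.8040. V = [p*·51.3851 + (1−p*)·0.0000]/1.21 = 39.3785. B = V − Δ·S = -54.0489.
(1,1): S=207.5000. Δ = (V_up−V_dn)/(S_up−S_dn) = (164.7386−51.3851)/(259.3750−145.2500) = 0.9932. V = [p*·164.7386 + (1−p*)·51.3851]/1.21 = 129.3345. B = V − Δ·S = -76.7629.
(0,0): S=166.0000. Δ = (V_up−V_dn)/(S_up−S_dn) = (129.3345−39.3785)/(207.5000−116.2000) = 0.9853. V = [p*·129.3345 + (1−p*)·39.3785]/1.21 = 101.4812. B = V − Δ·S = -62.0752.
Self-financing check: at every node Δ·S+B equals the discounted successor values.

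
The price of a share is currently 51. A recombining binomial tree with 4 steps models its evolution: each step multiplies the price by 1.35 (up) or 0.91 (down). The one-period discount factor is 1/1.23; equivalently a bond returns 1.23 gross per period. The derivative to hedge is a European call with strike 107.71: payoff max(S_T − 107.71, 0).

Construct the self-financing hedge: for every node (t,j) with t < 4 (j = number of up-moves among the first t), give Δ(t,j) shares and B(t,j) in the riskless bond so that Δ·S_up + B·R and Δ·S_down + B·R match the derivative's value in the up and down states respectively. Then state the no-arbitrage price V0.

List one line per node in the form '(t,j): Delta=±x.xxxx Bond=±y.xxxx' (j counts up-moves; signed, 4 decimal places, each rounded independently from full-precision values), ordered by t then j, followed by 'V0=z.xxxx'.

No-arbitrage ⇒ martingale measure with p* = (R−d)/(u−d) = 0.7273.
Terminal payoffs: V(4,0)=0.0000, V(4,1)=0.0000, V(4,2)=0.0000, V(4,3)=6.4760, V(4,4)=61.6868
  t=3,j=0: stock 38.4321 → up 51.8834 (V=0.0000), down 34.9732 (V=0.0000). Price 0.0000; hedge Δ=0.0000, bond B=0.0000.
  t=3,j=1: stock 57.0147 → up 76.9698 (V=0.0000), down 51.8834 (V=0.0000). Price 0.0000; hedge Δ=0.0000, bond B=0.0000.
  t=3,j=2: stock 84.5822 → up 114.1860 (V=6.4760), down 76.9698 (V=0.0000). Price 3.8291; hedge Δ=0.1740, bond B=-10.8891.
  t=3,j=3: stock 125.4791 → up 169.3968 (V=61.6868), down 114.1860 (V=6.4760). Price 37.9100; hedge Δ=1.0000, bond B=-87.5691.
  t=2,j=0: stock 42.2331 → up 57.0147 (V=0.0000), down 38.4321 (V=0.0000). Price 0.0000; hedge Δ=0.0000, bond B=0.0000.
  t=2,j=1: stock 62.6535 → up 84.5822 (V=3.8291), down 57.0147 (V=0.0000). Price 2.2641; hedge Δ=0.1389, bond B=-6.4385.
  t=2,j=2: stock 92.9475 → up 125.4791 (V=37.9100), down 84.5822 (V=3.8291). Price 23.2644; hedge Δ=0.8333, bond B=-54.1922.
  t=1,j=0: stock 46.4100 → up 62.6535 (V=2.2641), down 42.2331 (V=0.0000). Price 1.3387; hedge Δ=0.1109, bond B=-3.8069.
  t=1,j=1: stock 68.8500 → up 92.9475 (V=23.2644), down 62.6535 (V=2.2641). Price 14.2578; hedge Δ=0.6932, bond B=-33.4703.
  t=0,j=0: stock 51.0000 → up 68.8500 (V=14.2578), down 46.4100 (V=1.3387). Price 8.7271; hedge Δ=0.5757, bond B=-20.6344.
Each (Δ,B) replicates both successor values, so the strategy is self-financing and V0 is arbitrage-free.

(0,0): Delta=0.5757 Bond=-20.6344
(1,0): Delta=0.1109 Bond=-3.8069
(1,1): Delta=0.6932 Bond=-33.4703
(2,0): Delta=0.0000 Bond=0.0000
(2,1): Delta=0.1389 Bond=-6.4385
(2,2): Delta=0.8333 Bond=-54.1922
(3,0): Delta=0.0000 Bond=0.0000
(3,1): Delta=0.0000 Bond=0.0000
(3,2): Delta=0.1740 Bond=-10.8891
(3,3): Delta=1.0000 Bond=-87.5691
V0=8.7271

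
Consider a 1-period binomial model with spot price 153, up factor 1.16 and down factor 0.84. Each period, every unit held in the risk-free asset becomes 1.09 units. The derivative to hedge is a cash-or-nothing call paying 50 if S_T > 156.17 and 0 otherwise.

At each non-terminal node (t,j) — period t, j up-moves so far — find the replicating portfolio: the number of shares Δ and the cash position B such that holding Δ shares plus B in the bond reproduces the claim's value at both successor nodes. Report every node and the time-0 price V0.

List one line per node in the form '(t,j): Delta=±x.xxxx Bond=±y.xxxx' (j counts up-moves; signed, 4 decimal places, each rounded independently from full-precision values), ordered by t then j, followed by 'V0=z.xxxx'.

(0,0): Delta=1.0212 Bond=-120.4128
V0=35.8372

Risk-neutral probability p* = (R−d)/(u−d) = (1.09−0.84)/(1.16−0.84) = 0.7813.
Terminal values V(1,·): V(1,0)=0.0000, V(1,1)=50.0000
(0,0): S=153.0000. Δ = (V_up−V_dn)/(S_up−S_dn) = (50.0000−0.0000)/(177.4800−128.5200) = 1.0212. V = [p*·50.0000 + (1−p*)·0.0000]/1.09 = 35.8372. B = V − Δ·S = -120.4128.
Root portfolio cost Δ·153+B reproduces V0=35.8372.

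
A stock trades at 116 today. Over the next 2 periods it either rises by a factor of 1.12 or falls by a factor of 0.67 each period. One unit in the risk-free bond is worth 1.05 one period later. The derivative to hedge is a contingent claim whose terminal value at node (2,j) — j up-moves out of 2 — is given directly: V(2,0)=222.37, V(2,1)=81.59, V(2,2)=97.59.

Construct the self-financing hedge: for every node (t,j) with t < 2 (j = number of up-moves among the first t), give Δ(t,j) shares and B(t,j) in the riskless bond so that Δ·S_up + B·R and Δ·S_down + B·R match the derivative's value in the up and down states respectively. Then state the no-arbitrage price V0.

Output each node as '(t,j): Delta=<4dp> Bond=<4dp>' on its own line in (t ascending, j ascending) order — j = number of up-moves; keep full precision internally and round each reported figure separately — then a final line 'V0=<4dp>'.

(0,0): Delta=-0.1530 Bond=105.1954
(1,0): Delta=-4.0253 Bond=411.4055
(1,1): Delta=0.2737 Bond=55.0169
V0=87.4430

Risk-neutral probability p* = (R−d)/(u−d) = (1.05−0.67)/(1.12−0.67) = 0.8444.
Terminal values V(2,·): V(2,0)=222.3700, V(2,1)=81.5900, V(2,2)=97.5900
(1,0): S=77.7200. Δ = (V_up−V_dn)/(S_up−S_dn) = (81.5900−222.3700)/(87.0464−52.0724) = -4.0253. V = [p*·81.5900 + (1−p*)·222.3700]/1.05 = 98.5611. B = V − Δ·S = 411.4055.
(1,1): S=129.9200. Δ = (V_up−V_dn)/(S_up−S_dn) = (97.5900−81.5900)/(145.5104−87.0464) = 0.2737. V = [p*·97.5900 + (1−p*)·81.5900]/1.05 = 90.5725. B = V − Δ·S = 55.0169.
(0,0): S=116.0000. Δ = (V_up−V_dn)/(S_up−S_dn) = (90.5725−98.5611)/(129.9200−77.7200) = -0.1530. V = [p*·90.5725 + (1−p*)·98.5611]/1.05 = 87.4430. B = V − Δ·S = 105.1954.
Self-financing check: at every node Δ·S+B equals the discounted successor values.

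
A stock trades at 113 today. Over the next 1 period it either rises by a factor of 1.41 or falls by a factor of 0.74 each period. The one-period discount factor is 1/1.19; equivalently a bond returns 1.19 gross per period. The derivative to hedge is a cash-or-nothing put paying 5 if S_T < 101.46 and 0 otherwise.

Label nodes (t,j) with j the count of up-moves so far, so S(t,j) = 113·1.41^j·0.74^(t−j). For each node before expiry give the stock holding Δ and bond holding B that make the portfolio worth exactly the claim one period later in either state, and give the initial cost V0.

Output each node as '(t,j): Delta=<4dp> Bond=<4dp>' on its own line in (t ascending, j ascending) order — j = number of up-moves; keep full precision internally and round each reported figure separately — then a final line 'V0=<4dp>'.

Under the risk-neutral measure, an up-move has probability p* = (R−d)/(u−d) = 0.6716 and values discount at R = 1.19.
At expiry t=1: V(1,0)=5.0000, V(1,1)=0.0000
  t=0,j=0: stock 113.0000 → up 159.3300 (V=0.0000), down 83.6200 (V=5.0000). Price 1.3797; hedge Δ=-0.0660, bond B=8.8423.
Check: Δ(0,0)·S0 + B(0,0) = 1.3797 = V0.

(0,0): Delta=-0.0660 Bond=8.8423
V0=1.3797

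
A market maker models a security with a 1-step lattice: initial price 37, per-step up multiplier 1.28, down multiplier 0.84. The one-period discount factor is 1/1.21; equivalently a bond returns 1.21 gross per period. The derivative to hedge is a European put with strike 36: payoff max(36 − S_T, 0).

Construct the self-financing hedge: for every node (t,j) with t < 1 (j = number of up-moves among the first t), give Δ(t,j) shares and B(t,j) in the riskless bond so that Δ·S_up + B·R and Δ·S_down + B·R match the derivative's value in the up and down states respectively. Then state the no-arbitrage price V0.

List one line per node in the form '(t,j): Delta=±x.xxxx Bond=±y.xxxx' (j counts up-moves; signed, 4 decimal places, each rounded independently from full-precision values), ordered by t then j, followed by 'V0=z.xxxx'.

(0,0): Delta=-0.3022 Bond=11.8287
V0=0.6469

The replicating-portfolio and risk-neutral prices coincide; use p* = (1.21−0.84)/(1.28−0.84) = 0.8409 for the latter.
Terminal values V(1,·): V(1,0)=4.9200, V(1,1)=0.0000
Node (0,0) S=37.0000: V=(p*·0.0000+(1−p*)·4.9200)/1.21=0.6469; Δ=(0.0000−4.9200)/(47.3600−31.0800)=-0.3022; B=V−Δ·S=11.8287
Root portfolio cost Δ·37+B reproduces V0=0.6469.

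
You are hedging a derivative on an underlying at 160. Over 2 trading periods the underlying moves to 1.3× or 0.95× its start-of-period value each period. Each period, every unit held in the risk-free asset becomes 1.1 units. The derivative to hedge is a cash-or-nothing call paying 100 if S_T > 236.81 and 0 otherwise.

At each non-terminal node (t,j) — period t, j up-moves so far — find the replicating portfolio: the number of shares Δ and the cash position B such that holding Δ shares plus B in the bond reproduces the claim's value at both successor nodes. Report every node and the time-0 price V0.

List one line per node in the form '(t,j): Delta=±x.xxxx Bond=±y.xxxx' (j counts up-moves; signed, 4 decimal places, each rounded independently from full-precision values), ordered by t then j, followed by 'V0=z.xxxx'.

No-arbitrage ⇒ martingale measure with p* = (R−d)/(u−d) = 0.4286.
Terminal values V(2,·): V(2,0)=0.0000, V(2,1)=0.0000, V(2,2)=100.0000
(1,0): S=152.0000. Δ = (V_up−V_dn)/(S_up−S_dn) = (0.0000−0.0000)/(197.6000−144.4000) = 0.0000. V = [p*·0.0000 + (1−p*)·0.0000]/1.1 = 0.0000. B = V − Δ·S = 0.0000.
(1,1): S=208.0000. Δ = (V_up−V_dn)/(S_up−S_dn) = (100.0000−0.0000)/(270.4000−197.6000) = 1.3736. V = [p*·100.0000 + (1−p*)·0.0000]/1.1 = 38.9610. B = V − Δ·S = -246.7532.
(0,0): S=160.0000. Δ = (V_up−V_dn)/(S_up−S_dn) = (38.9610−0.0000)/(208.0000−152.0000) = 0.6957. V = [p*·38.9610 + (1−p*)·0.0000]/1.1 = 15.1796. B = V − Δ·S = -96.1376.
Root portfolio cost Δ·160+B reproduces V0=15.1796.

(0,0): Delta=0.6957 Bond=-96.1376
(1,0): Delta=0.0000 Bond=0.0000
(1,1): Delta=1.3736 Bond=-246.7532
V0=15.1796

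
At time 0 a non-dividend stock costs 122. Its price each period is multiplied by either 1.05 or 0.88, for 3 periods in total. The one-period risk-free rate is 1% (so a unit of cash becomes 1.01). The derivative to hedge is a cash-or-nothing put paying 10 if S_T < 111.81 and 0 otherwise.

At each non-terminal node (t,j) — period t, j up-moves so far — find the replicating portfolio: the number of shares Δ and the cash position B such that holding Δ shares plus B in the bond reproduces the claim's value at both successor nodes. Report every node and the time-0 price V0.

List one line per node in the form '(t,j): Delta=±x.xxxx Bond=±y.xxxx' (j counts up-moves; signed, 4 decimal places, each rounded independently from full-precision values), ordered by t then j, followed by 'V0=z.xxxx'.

Under the risk-neutral measure, an up-move has probability p* = (R−d)/(u−d) = 0.7647 and values discount at R = 1.01.
Terminal values V(3,·): V(3,0)=10.0000, V(3,1)=10.0000, V(3,2)=0.0000, V(3,3)=0.0000
(2,0): S=94.4768. Δ = (V_up−V_dn)/(S_up−S_dn) = (10.0000−10.0000)/(99.2006−83.1396) = 0.0000. V = [p*·10.0000 + (1−p*)·10.0000]/1.01 = 9.9010. B = V − Δ·S = 9.9010.
(2,1): S=112.7280. Δ = (V_up−V_dn)/(S_up−S_dn) = (0.0000−10.0000)/(118.3644−99.2006) = -0.5218. V = [p*·0.0000 + (1−p*)·10.0000]/1.01 = 2.3296. B = V − Δ·S = 61.1532.
(2,2): S=134.5050. Δ = (V_up−V_dn)/(S_up−S_dn) = (0.0000−0.0000)/(141.2303−118.3644) = 0.0000. V = [p*·0.0000 + (1−p*)·0.0000]/1.01 = 0.0000. B = V − Δ·S = 0.0000.
(1,0): S=107.3600. Δ = (V_up−V_dn)/(S_up−S_dn) = (2.3296−9.9010)/(112.7280−94.4768) = -0.4148. V = [p*·2.3296 + (1−p*)·9.9010]/1.01 = 4.0704. B = V − Δ·S = 48.6078.
(1,1): S=128.1000. Δ = (V_up−V_dn)/(S_up−S_dn) = (0.0000−2.3296)/(134.5050−112.7280) = -0.1070. V = [p*·0.0000 + (1−p*)·2.3296]/1.01 = 0.5427. B = V − Δ·S = 14.2465.
(0,0): S=122.0000. Δ = (V_up−V_dn)/(S_up−S_dn) = (0.5427−4.0704)/(128.1000−107.3600) = -0.1701. V = [p*·0.5427 + (1−p*)·4.0704]/1.01 = 1.3592. B = V − Δ·S = 22.1104.
The time-0 hedge costs 1.3592, which is the no-arbitrage price.

(0,0): Delta=-0.1701 Bond=22.1104
(1,0): Delta=-0.4148 Bond=48.6078
(1,1): Delta=-0.1070 Bond=14.2465
(2,0): Delta=0.0000 Bond=9.9010
(2,1): Delta=-0.5218 Bond=61.1532
(2,2): Delta=0.0000 Bond=0.0000
V0=1.3592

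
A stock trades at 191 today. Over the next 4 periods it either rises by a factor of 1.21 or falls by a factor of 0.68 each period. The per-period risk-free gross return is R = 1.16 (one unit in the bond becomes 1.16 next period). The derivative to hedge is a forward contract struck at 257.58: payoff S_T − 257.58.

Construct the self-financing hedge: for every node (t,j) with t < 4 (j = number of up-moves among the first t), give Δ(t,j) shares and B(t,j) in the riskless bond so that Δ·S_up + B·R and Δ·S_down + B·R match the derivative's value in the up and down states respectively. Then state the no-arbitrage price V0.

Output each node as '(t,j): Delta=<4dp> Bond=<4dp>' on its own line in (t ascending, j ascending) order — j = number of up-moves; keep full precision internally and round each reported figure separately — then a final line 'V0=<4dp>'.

Risk-neutral probability p* = (R−d)/(u−d) = (1.16−0.68)/(1.21−0.68) = 0.9057.
Terminal values V(4,·): V(4,0)=-216.7416, V(4,1)=-184.9116, V(4,2)=-128.2730, V(4,3)=-27.4897, V(4,4)=151.8455
(3,0): S=60.0565. Δ = (V_up−V_dn)/(S_up−S_dn) = (-184.9116−-216.7416)/(72.6684−40.8384) = 1.0000. V = [p*·-184.9116 + (1−p*)·-216.7416]/1.16 = -161.9952. B = V − Δ·S = -222.0517.
(3,1): S=106.8653. Δ = (V_up−V_dn)/(S_up−S_dn) = (-128.2730−-184.9116)/(129.3070−72.6684) = 1.0000. V = [p*·-128.2730 + (1−p*)·-184.9116]/1.16 = -115.1865. B = V − Δ·S = -222.0517.
(3,2): S=190.1573. Δ = (V_up−V_dn)/(S_up−S_dn) = (-27.4897−-128.2730)/(230.0903−129.3070) = 1.0000. V = [p*·-27.4897 + (1−p*)·-128.2730]/1.16 = -31.8944. B = V − Δ·S = -222.0517.
(3,3): S=338.3682. Δ = (V_up−V_dn)/(S_up−S_dn) = (151.8455−-27.4897)/(409.4255−230.0903) = 1.0000. V = [p*·151.8455 + (1−p*)·-27.4897]/1.16 = 116.3164. B = V − Δ·S = -222.0517.
(2,0): S=88.3184. Δ = (V_up−V_dn)/(S_up−S_dn) = (-115.1865−-161.9952)/(106.8653−60.0565) = 1.0000. V = [p*·-115.1865 + (1−p*)·-161.9952]/1.16 = -103.1055. B = V − Δ·S = -191.4239.
(2,1): S=157.1548. Δ = (V_up−V_dn)/(S_up−S_dn) = (-31.8944−-115.1865)/(190.1573−106.8653) = 1.0000. V = [p*·-31.8944 + (1−p*)·-115.1865]/1.16 = -34.2691. B = V − Δ·S = -191.4239.
(2,2): S=279.6431. Δ = (V_up−V_dn)/(S_up−S_dn) = (116.3164−-31.8944)/(338.3682−190.1573) = 1.0000. V = [p*·116.3164 + (1−p*)·-31.8944]/1.16 = 88.2192. B = V − Δ·S = -191.4239.
(1,0): S=129.8800. Δ = (V_up−V_dn)/(S_up−S_dn) = (-34.2691−-103.1055)/(157.1548−88.3184) = 1.0000. V = [p*·-34.2691 + (1−p*)·-103.1055]/1.16 = -35.1406. B = V − Δ·S = -165.0206.
(1,1): S=231.1100. Δ = (V_up−V_dn)/(S_up−S_dn) = (88.2192−-34.2691)/(279.6431−157.1548) = 1.0000. V = [p*·88.2192 + (1−p*)·-34.2691]/1.16 = 66.0894. B = V − Δ·S = -165.0206.
(0,0): S=191.0000. Δ = (V_up−V_dn)/(S_up−S_dn) = (66.0894−-35.1406)/(231.1100−129.8800) = 1.0000. V = [p*·66.0894 + (1−p*)·-35.1406]/1.16 = 48.7409. B = V − Δ·S = -142.2591.
The time-0 hedge costs 48.7409, which is the no-arbitrage price.

(0,0): Delta=1.0000 Bond=-142.2591
(1,0): Delta=1.0000 Bond=-165.0206
(1,1): Delta=1.0000 Bond=-165.0206
(2,0): Delta=1.0000 Bond=-191.4239
(2,1): Delta=1.0000 Bond=-191.4239
(2,2): Delta=1.0000 Bond=-191.4239
(3,0): Delta=1.0000 Bond=-222.0517
(3,1): Delta=1.0000 Bond=-222.0517
(3,2): Delta=1.0000 Bond=-222.0517
(3,3): Delta=1.0000 Bond=-222.0517
V0=48.7409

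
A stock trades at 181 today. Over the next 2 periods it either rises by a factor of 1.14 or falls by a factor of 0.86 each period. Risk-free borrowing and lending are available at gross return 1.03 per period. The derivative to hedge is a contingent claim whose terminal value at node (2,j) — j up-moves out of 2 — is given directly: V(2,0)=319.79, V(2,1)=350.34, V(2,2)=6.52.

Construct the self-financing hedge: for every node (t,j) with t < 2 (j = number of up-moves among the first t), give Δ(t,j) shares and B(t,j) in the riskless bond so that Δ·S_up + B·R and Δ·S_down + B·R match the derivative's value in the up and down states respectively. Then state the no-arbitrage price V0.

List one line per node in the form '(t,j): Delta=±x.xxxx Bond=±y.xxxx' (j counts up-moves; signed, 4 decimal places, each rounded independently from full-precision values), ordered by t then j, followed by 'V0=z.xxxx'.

(0,0): Delta=-3.7691 Bond=888.5189
(1,0): Delta=0.7009 Bond=219.3766
(1,1): Delta=-5.9510 Bond=1365.3967
V0=206.3203

Risk-neutral probability p* = (R−d)/(u−d) = (1.03−0.86)/(1.14−0.86) = 0.6071.
Payoff layer (t=2): V(2,0)=319.7900, V(2,1)=350.3400, V(2,2)=6.5200
(1,0): S=155.6600. Δ = (V_up−V_dn)/(S_up−S_dn) = (350.3400−319.7900)/(177.4524−133.8676) = 0.7009. V = [p*·350.3400 + (1−p*)·319.7900]/1.03 = 328.4837. B = V − Δ·S = 219.3766.
(1,1): S=206.3400. Δ = (V_up−V_dn)/(S_up−S_dn) = (6.5200−350.3400)/(235.2276−177.4524) = -5.9510. V = [p*·6.5200 + (1−p*)·350.3400]/1.03 = 137.4681. B = V − Δ·S = 1365.3967.
(0,0): S=181.0000. Δ = (V_up−V_dn)/(S_up−S_dn) = (137.4681−328.4837)/(206.3400−155.6600) = -3.7691. V = [p*·137.4681 + (1−p*)·328.4837]/1.03 = 206.3203. B = V − Δ·S = 888.5189.
Self-financing check: at every node Δ·S+B equals the discounted successor values.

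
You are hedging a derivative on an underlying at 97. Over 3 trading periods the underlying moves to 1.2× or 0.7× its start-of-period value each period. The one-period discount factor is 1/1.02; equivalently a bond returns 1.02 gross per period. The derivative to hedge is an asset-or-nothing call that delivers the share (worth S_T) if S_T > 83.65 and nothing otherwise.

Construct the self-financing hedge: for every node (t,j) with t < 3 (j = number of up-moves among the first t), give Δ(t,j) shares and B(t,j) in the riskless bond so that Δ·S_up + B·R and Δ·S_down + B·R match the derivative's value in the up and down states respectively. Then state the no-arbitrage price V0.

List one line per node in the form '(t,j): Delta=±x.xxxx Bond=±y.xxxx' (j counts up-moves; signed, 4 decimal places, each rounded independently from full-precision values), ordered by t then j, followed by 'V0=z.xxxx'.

No-arbitrage ⇒ martingale measure with p* = (R−d)/(u−d) = 0.6400.
Payoff layer (t=3): V(3,0)=0.0000, V(3,1)=0.0000, V(3,2)=97.7760, V(3,3)=167.6160
  t=2,j=0: stock 47.5300 → up 57.0360 (V=0.0000), down 33.2710 (V=0.0000). Price 0.0000; hedge Δ=0.0000, bond B=0.0000.
  t=2,j=1: stock 81.4800 → up 97.7760 (V=97.7760), down 57.0360 (V=0.0000). Price 61.3496; hedge Δ=2.4000, bond B=-134.2024.
  t=2,j=2: stock 139.6800 → up 167.6160 (V=167.6160), down 97.7760 (V=97.7760). Price 139.6800; hedge Δ=1.0000, bond B=0.0000.
  t=1,j=0: stock 67.9000 → up 81.4800 (V=61.3496), down 47.5300 (V=0.0000). Price 38.4939; hedge Δ=1.8071, bond B=-84.2054.
  t=1,j=1: stock 116.4000 → up 139.6800 (V=139.6800), down 81.4800 (V=61.3496). Price 109.2952; hedge Δ=1.3459, bond B=-47.3655.
  t=0,j=0: stock 97.0000 → up 116.4000 (V=109.2952), down 67.9000 (V=38.4939). Price 82.1634; hedge Δ=1.4598, bond B=-59.4391.
The time-0 hedge costs 82.1634, which is the no-arbitrage price.

(0,0): Delta=1.4598 Bond=-59.4391
(1,0): Delta=1.8071 Bond=-84.2054
(1,1): Delta=1.3459 Bond=-47.3655
(2,0): Delta=0.0000 Bond=0.0000
(2,1): Delta=2.4000 Bond=-134.2024
(2,2): Delta=1.0000 Bond=0.0000
V0=82.1634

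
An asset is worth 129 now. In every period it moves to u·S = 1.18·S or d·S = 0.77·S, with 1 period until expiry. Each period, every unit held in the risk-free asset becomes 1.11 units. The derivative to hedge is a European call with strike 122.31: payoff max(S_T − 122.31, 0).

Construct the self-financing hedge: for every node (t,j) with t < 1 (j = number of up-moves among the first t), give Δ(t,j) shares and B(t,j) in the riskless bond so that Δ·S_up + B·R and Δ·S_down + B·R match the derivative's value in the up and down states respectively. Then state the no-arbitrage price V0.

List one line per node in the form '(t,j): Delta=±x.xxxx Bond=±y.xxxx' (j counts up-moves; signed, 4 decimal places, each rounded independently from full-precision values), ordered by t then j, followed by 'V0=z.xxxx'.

Since d<R<u, set p* = (R−d)/(u−d) = 0.8293; price each node as the discounted p*-expectation of its children.
Payoff layer (t=1): V(1,0)=0.0000, V(1,1)=29.9100
  t=0,j=0: stock 129.0000 → up 152.2200 (V=29.9100), down 99.3300 (V=0.0000). Price 22.3454; hedge Δ=0.5655, bond B=-50.6058.
Check: Δ(0,0)·S0 + B(0,0) = 22.3454 = V0.

(0,0): Delta=0.5655 Bond=-50.6058
V0=22.3454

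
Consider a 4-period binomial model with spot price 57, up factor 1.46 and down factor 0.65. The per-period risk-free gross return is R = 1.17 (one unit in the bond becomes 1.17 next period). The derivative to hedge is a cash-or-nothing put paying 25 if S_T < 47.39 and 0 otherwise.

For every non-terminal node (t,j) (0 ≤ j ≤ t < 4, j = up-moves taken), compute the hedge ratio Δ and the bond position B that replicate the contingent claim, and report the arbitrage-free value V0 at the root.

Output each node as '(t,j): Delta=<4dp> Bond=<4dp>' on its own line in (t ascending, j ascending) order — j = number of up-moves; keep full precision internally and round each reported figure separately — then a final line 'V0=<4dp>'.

No-arbitrage ⇒ martingale measure with p* = (R−d)/(u−d) = 0.6420.
At expiry t=4: V(4,0)=25.0000, V(4,1)=25.0000, V(4,2)=0.0000, V(4,3)=0.0000, V(4,4)=0.0000
(3,0): S=15.6536. Δ = (V_up−V_dn)/(S_up−S_dn) = (25.0000−25.0000)/(22.8543−10.1749) = 0.0000. V = [p*·25.0000 + (1−p*)·25.0000]/1.17 = 21.3675. B = V − Δ·S = 21.3675.
(3,1): S=35.1605. Δ = (V_up−V_dn)/(S_up−S_dn) = (0.0000−25.0000)/(51.3343−22.8543) = -0.8778. V = [p*·0.0000 + (1−p*)·25.0000]/1.17 = 7.6501. B = V − Δ·S = 38.5143.
(3,2): S=78.9758. Δ = (V_up−V_dn)/(S_up−S_dn) = (0.0000−0.0000)/(115.3046−51.3343) = 0.0000. V = [p*·0.0000 + (1−p*)·0.0000]/1.17 = 0.0000. B = V − Δ·S = 0.0000.
(3,3): S=177.3918. Δ = (V_up−V_dn)/(S_up−S_dn) = (0.0000−0.0000)/(258.9920−115.3046) = 0.0000. V = [p*·0.0000 + (1−p*)·0.0000]/1.17 = 0.0000. B = V − Δ·S = 0.0000.
(2,0): S=24.0825. Δ = (V_up−V_dn)/(S_up−S_dn) = (7.6501−21.3675)/(35.1605−15.6536) = -0.7032. V = [p*·7.6501 + (1−p*)·21.3675]/1.17 = 10.7361. B = V − Δ·S = 27.6712.
(2,1): S=54.0930. Δ = (V_up−V_dn)/(S_up−S_dn) = (0.0000−7.6501)/(78.9758−35.1605) = -0.1746. V = [p*·0.0000 + (1−p*)·7.6501]/1.17 = 2.3410. B = V − Δ·S = 11.7855.
(2,2): S=121.5012. Δ = (V_up−V_dn)/(S_up−S_dn) = (0.0000−0.0000)/(177.3918−78.9758) = 0.0000. V = [p*·0.0000 + (1−p*)·0.0000]/1.17 = 0.0000. B = V − Δ·S = 0.0000.
(1,0): S=37.0500. Δ = (V_up−V_dn)/(S_up−S_dn) = (2.3410−10.7361)/(54.0930−24.0825) = -0.2797. V = [p*·2.3410 + (1−p*)·10.7361]/1.17 = 4.5698. B = V − Δ·S = 14.9342.
(1,1): S=83.2200. Δ = (V_up−V_dn)/(S_up−S_dn) = (0.0000−2.3410)/(121.5012−54.0930) = -0.0347. V = [p*·0.0000 + (1−p*)·2.3410]/1.17 = 0.7163. B = V − Δ·S = 3.6064.
(0,0): S=57.0000. Δ = (V_up−V_dn)/(S_up−S_dn) = (0.7163−4.5698)/(83.2200−37.0500) = -0.0835. V = [p*·0.7163 + (1−p*)·4.5698]/1.17 = 1.7914. B = V − Δ·S = 6.5488.
Root portfolio cost Δ·57+B reproduces V0=1.7914.

(0,0): Delta=-0.0835 Bond=6.5488
(1,0): Delta=-0.2797 Bond=14.9342
(1,1): Delta=-0.0347 Bond=3.6064
(2,0): Delta=-0.7032 Bond=27.6712
(2,1): Delta=-0.1746 Bond=11.7855
(2,2): Delta=0.0000 Bond=0.0000
(3,0): Delta=0.0000 Bond=21.3675
(3,1): Delta=-0.8778 Bond=38.5143
(3,2): Delta=0.0000 Bond=0.0000
(3,3): Delta=0.0000 Bond=0.0000
V0=1.7914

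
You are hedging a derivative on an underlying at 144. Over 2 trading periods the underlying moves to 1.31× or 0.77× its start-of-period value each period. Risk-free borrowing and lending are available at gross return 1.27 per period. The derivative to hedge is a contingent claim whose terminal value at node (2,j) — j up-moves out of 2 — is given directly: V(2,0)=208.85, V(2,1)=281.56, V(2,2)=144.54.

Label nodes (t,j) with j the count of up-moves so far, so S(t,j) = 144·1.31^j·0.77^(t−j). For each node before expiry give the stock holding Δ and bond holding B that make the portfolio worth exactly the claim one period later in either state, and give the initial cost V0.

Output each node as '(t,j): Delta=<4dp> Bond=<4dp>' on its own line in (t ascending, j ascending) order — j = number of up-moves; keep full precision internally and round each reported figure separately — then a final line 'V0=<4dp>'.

(0,0): Delta=-1.2302 Bond=278.6297
(1,0): Delta=1.2144 Bond=82.8118
(1,1): Delta=-1.3451 Bond=375.5436
V0=101.4871

The replicating-portfolio and risk-neutral prices coincide; use p* = (1.27−0.77)/(1.31−0.77) = 0.9259 for the latter.
Payoff layer (t=2): V(2,0)=208.8500, V(2,1)=281.5600, V(2,2)=144.5400
  t=1,j=0: stock 110.8800 → up 145.2528 (V=281.5600), down 85.3776 (V=208.8500). Price 217.4599; hedge Δ=1.2144, bond B=82.8118.
  t=1,j=1: stock 188.6400 → up 247.1184 (V=144.5400), down 145.2528 (V=281.5600). Price 121.8029; hedge Δ=-1.3451, bond B=375.5436.
  t=0,j=0: stock 144.0000 → up 188.6400 (V=121.8029), down 110.8800 (V=217.4599). Price 101.4871; hedge Δ=-1.2302, bond B=278.6297.
Each (Δ,B) replicates both successor values, so the strategy is self-financing and V0 is arbitrage-free.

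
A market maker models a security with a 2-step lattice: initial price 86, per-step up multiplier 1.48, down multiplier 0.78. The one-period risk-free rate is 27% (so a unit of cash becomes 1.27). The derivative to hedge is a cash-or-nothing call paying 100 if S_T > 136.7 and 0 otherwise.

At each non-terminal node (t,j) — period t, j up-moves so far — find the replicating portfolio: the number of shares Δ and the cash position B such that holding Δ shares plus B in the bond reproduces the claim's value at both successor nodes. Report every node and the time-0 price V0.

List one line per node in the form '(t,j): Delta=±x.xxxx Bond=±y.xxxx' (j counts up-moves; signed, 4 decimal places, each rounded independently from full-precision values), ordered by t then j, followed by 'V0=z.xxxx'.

(0,0): Delta=0.9156 Bond=-48.3601
(1,0): Delta=0.0000 Bond=0.0000
(1,1): Delta=1.1224 Bond=-87.7390
V0=30.3801

Since d<R<u, set p* = (R−d)/(u−d) = 0.7000; price each node as the discounted p*-expectation of its children.
At expiry t=2: V(2,0)=0.0000, V(2,1)=0.0000, V(2,2)=100.0000
  t=1,j=0: stock 67.0800 → up 99.2784 (V=0.0000), down 52.3224 (V=0.0000). Price 0.0000; hedge Δ=0.0000, bond B=0.0000.
  t=1,j=1: stock 127.2800 → up 188.3744 (V=100.0000), down 99.2784 (V=0.0000). Price 55.1181; hedge Δ=1.1224, bond B=-87.7390.
  t=0,j=0: stock 86.0000 → up 127.2800 (V=55.1181), down 67.0800 (V=0.0000). Price 30.3801; hedge Δ=0.9156, bond B=-48.3601.
Root portfolio cost Δ·86+B reproduces V0=30.3801.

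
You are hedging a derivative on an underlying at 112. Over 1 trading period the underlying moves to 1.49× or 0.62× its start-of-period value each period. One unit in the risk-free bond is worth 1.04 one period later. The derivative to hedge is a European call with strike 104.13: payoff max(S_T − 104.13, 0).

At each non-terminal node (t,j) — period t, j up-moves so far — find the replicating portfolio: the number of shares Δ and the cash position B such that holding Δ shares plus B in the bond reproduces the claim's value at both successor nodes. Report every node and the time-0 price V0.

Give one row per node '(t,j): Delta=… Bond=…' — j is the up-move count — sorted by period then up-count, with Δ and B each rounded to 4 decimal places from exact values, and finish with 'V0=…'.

The replicating-portfolio and risk-neutral prices coincide; use p* = (1.04−0.62)/(1.49−0.62) = 0.4828 for the latter.
Terminal values V(1,·): V(1,0)=0.0000, V(1,1)=62.7500
  t=0,j=0: stock 112.0000 → up 166.8800 (V=62.7500), down 69.4400 (V=0.0000). Price 29.1280; hedge Δ=0.6440, bond B=-42.9985.
Self-financing check: at every node Δ·S+B equals the discounted successor values.

(0,0): Delta=0.6440 Bond=-42.9985
V0=29.1280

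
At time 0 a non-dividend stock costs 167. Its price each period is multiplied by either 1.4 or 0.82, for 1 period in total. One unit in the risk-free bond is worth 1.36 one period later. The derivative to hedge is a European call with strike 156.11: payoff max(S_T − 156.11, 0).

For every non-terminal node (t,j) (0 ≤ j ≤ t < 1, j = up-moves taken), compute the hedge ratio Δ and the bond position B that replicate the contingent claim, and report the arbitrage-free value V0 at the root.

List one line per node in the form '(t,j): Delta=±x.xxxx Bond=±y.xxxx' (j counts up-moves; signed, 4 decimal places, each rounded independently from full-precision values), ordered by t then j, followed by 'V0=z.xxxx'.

Under the risk-neutral measure, an up-move has probability p* = (R−d)/(u−d) = 0.9310 and values discount at R = 1.36.
At expiry t=1: V(1,0)=0.0000, V(1,1)=77.6900
Node (0,0) S=167.0000: V=(p*·77.6900+(1−p*)·0.0000)/1.36=53.1853; Δ=(77.6900−0.0000)/(233.8000−136.9400)=0.8021; B=V−Δ·S=-80.7629
Self-financing check: at every node Δ·S+B equals the discounted successor values.

(0,0): Delta=0.8021 Bond=-80.7629
V0=53.1853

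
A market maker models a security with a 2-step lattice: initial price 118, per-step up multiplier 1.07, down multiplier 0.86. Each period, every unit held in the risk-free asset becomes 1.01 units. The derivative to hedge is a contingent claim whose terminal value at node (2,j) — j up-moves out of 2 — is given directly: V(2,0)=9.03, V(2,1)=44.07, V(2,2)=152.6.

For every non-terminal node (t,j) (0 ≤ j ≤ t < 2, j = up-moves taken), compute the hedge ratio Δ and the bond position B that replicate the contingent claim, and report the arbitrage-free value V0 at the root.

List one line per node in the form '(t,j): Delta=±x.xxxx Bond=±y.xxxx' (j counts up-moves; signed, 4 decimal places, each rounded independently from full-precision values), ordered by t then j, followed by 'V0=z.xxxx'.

(0,0): Delta=3.4974 Bond=-318.0172
(1,0): Delta=1.6442 Bond=-133.1358
(1,1): Delta=4.0932 Bond=-396.4220
V0=94.6790

Risk-neutral probability p* = (R−d)/(u−d) = (1.01−0.86)/(1.07−0.86) = 0.7143.
Terminal values V(2,·): V(2,0)=9.0300, V(2,1)=44.0700, V(2,2)=152.6000
  t=1,j=0: stock 101.4800 → up 108.5836 (V=44.0700), down 87.2728 (V=9.0300). Price 33.7214; hedge Δ=1.6442, bond B=-133.1358.
  t=1,j=1: stock 126.2600 → up 135.0982 (V=152.6000), down 108.5836 (V=44.0700). Price 120.3876; hedge Δ=4.0932, bond B=-396.4220.
  t=0,j=0: stock 118.0000 → up 126.2600 (V=120.3876), down 101.4800 (V=33.7214). Price 94.6790; hedge Δ=3.4974, bond B=-318.0172.
Root portfolio cost Δ·118+B reproduces V0=94.6790.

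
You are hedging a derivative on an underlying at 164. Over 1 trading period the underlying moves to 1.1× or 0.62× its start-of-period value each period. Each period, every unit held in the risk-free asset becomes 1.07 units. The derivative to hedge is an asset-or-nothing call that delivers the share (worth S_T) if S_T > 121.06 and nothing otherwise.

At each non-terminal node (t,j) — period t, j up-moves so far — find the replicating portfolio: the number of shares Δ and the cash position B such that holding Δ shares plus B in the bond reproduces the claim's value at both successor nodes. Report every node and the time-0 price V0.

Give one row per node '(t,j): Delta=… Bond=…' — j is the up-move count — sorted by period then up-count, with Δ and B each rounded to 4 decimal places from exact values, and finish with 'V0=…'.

(0,0): Delta=2.2917 Bond=-217.7726
V0=158.0607

The replicating-portfolio and risk-neutral prices coincide; use p* = (1.07−0.62)/(1.1−0.62) = 0.9375 for the latter.
Terminal payoffs: V(1,0)=0.0000, V(1,1)=180.4000
(0,0): S=164.0000. Δ = (V_up−V_dn)/(S_up−S_dn) = (180.4000−0.0000)/(180.4000−101.6800) = 2.2917. V = [p*·180.4000 + (1−p*)·0.0000]/1.07 = 158.0607. B = V − Δ·S = -217.7726.
Root portfolio cost Δ·164+B reproduces V0=158.0607.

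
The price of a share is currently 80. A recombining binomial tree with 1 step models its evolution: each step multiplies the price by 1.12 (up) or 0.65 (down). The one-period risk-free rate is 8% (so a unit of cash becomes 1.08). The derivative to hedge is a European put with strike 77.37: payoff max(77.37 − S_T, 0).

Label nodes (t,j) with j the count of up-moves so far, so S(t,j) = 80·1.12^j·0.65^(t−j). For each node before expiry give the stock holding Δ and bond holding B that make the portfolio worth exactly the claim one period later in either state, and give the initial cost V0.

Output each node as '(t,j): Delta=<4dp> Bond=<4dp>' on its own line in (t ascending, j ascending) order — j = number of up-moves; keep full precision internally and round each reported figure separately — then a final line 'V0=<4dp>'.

(0,0): Delta=-0.6747 Bond=55.9779
V0=1.9992

Under the risk-neutral measure, an up-move has probability p* = (R−d)/(u−d) = 0.9149 and values discount at R = 1.08.
At expiry t=1: V(1,0)=25.3700, V(1,1)=0.0000
Node (0,0) S=80.0000: V=(p*·0.0000+(1−p*)·25.3700)/1.08=1.9992; Δ=(0.0000−25.3700)/(89.6000−52.0000)=-0.6747; B=V−Δ·S=55.9779
Root portfolio cost Δ·80+B reproduces V0=1.9992.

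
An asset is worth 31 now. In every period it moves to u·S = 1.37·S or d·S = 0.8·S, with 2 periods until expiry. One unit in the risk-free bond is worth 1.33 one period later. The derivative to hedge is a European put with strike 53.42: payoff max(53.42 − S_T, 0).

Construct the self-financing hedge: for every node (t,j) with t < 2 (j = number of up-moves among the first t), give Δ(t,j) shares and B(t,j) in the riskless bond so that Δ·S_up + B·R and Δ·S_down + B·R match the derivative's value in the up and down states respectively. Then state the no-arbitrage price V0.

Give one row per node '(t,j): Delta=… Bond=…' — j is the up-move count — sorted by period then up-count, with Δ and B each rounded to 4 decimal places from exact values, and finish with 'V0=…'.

The replicating-portfolio and risk-neutral prices coincide; use p* = (1.33−0.8)/(1.37−0.8) = 0.9298 for the latter.
At expiry t=2: V(2,0)=33.5800, V(2,1)=19.4440, V(2,2)=0.0000
Node (1,0) S=24.8000: V=(p*·19.4440+(1−p*)·33.5800)/1.33=15.3654; Δ=(19.4440−33.5800)/(33.9760−19.8400)=-1.0000; B=V−Δ·S=40.1654
Node (1,1) S=42.4700: V=(p*·0.0000+(1−p*)·19.4440)/1.33=1.0259; Δ=(0.0000−19.4440)/(58.1839−33.9760)=-0.8032; B=V−Δ·S=35.1382
Node (0,0) S=31.0000: V=(p*·1.0259+(1−p*)·15.3654)/1.33=1.5280; Δ=(1.0259−15.3654)/(42.4700−24.8000)=-0.8115; B=V−Δ·S=26.6850
Self-financing check: at every node Δ·S+B equals the discounted successor values.

(0,0): Delta=-0.8115 Bond=26.6850
(1,0): Delta=-1.0000 Bond=40.1654
(1,1): Delta=-0.8032 Bond=35.1382
V0=1.5280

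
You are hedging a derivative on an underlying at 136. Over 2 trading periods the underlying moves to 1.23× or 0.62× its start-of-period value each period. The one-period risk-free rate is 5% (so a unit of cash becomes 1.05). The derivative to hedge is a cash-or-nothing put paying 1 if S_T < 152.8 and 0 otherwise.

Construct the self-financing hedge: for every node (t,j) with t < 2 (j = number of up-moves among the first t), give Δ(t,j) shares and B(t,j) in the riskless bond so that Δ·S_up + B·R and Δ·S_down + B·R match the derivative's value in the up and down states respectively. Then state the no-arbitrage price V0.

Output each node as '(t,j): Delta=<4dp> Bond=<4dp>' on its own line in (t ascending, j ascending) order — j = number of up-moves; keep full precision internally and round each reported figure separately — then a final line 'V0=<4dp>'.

No-arbitrage ⇒ martingale measure with p* = (R−d)/(u−d) = 0.7049.
Terminal payoffs: V(2,0)=1.0000, V(2,1)=1.0000, V(2,2)=0.0000
  t=1,j=0: stock 84.3200 → up 103.7136 (V=1.0000), down 52.2784 (V=1.0000). Price 0.9524; hedge Δ=0.0000, bond B=0.9524.
  t=1,j=1: stock 167.2800 → up 205.7544 (V=0.0000), down 103.7136 (V=1.0000). Price 0.2810; hedge Δ=-0.0098, bond B=1.9204.
  t=0,j=0: stock 136.0000 → up 167.2800 (V=0.2810), down 84.3200 (V=0.9524). Price 0.4563; hedge Δ=-0.0081, bond B=1.5569.
The time-0 hedge costs 0.4563, which is the no-arbitrage price.

(0,0): Delta=-0.0081 Bond=1.5569
(1,0): Delta=0.0000 Bond=0.9524
(1,1): Delta=-0.0098 Bond=1.9204
V0=0.4563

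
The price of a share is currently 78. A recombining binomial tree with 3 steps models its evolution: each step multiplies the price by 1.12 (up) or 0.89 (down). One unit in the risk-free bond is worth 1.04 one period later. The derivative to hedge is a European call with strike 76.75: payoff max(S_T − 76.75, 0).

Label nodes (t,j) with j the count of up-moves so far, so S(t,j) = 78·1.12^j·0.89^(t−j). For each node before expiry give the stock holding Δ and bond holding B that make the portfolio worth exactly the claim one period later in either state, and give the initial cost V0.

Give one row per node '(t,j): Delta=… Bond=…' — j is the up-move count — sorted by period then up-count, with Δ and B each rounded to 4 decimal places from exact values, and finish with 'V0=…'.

(0,0): Delta=0.7348 Bond=-45.1432
(1,0): Delta=0.4057 Bond=-24.1034
(1,1): Delta=0.8743 Bond=-59.1332
(2,0): Delta=0.0000 Bond=0.0000
(2,1): Delta=0.5777 Bond=-38.4369
(2,2): Delta=1.0000 Bond=-73.7981
V0=12.1729

The replicating-portfolio and risk-neutral prices coincide; use p* = (1.04−0.89)/(1.12−0.89) = 0.6522 for the latter.
Terminal payoffs: V(3,0)=0.0000, V(3,1)=0.0000, V(3,2)=10.3304, V(3,3)=32.8344
  t=2,j=0: stock 61.7838 → up 69.1979 (V=0.0000), down 54.9876 (V=0.0000). Price 0.0000; hedge Δ=0.0000, bond B=0.0000.
  t=2,j=1: stock 77.7504 → up 87.0804 (V=10.3304), down 69.1979 (V=0.0000). Price 6.4781; hedge Δ=0.5777, bond B=-38.4369.
  t=2,j=2: stock 97.8432 → up 109.5844 (V=32.8344), down 87.0804 (V=10.3304). Price 24.0451; hedge Δ=1.0000, bond B=-73.7981.
  t=1,j=0: stock 69.4200 → up 77.7504 (V=6.4781), down 61.7838 (V=0.0000). Price 4.0624; hedge Δ=0.4057, bond B=-24.1034.
  t=1,j=1: stock 87.3600 → up 97.8432 (V=24.0451), down 77.7504 (V=6.4781). Price 17.2451; hedge Δ=0.8743, bond B=-59.1332.
  t=0,j=0: stock 78.0000 → up 87.3600 (V=17.2451), down 69.4200 (V=4.0624). Price 12.1729; hedge Δ=0.7348, bond B=-45.1432.
Check: Δ(0,0)·S0 + B(0,0) = 12.1729 = V0.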